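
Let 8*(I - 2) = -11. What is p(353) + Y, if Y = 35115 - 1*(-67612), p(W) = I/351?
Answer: 288457421/2808 ≈ 1.0273e+5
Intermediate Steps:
I = 5/8 (I = 2 + (1/8)*(-11) = 2 - 11/8 = 5/8 ≈ 0.62500)
p(W) = 5/2808 (p(W) = (5/8)/351 = (5/8)*(1/351) = 5/2808)
Y = 102727 (Y = 35115 + 67612 = 102727)
p(353) + Y = 5/2808 + 102727 = 288457421/2808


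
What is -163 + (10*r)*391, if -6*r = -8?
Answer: 15151/3 ≈ 5050.3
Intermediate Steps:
r = 4/3 (r = -1/6*(-8) = 4/3 ≈ 1.3333)
-163 + (10*r)*391 = -163 + (10*(4/3))*391 = -163 + (40/3)*391 = -163 + 15640/3 = 15151/3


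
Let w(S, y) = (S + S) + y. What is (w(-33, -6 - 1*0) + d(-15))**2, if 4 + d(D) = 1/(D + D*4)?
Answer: 32501401/5625 ≈ 5778.0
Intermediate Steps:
d(D) = -4 + 1/(5*D) (d(D) = -4 + 1/(D + D*4) = -4 + 1/(D + 4*D) = -4 + 1/(5*D))
w(S, y) = y + 2*S (w(S, y) = 2*S + y = y + 2*S)
(w(-33, -6 - 1*0) + d(-15))**2 = (((-6 - 1*0) + 2*(-33)) + (-4 + (1/5)/(-15)))**2 = (((-6 + 0) - 66) + (-4 + (1/5)*(-1/15)))**2 = ((-6 - 66) + (-4 - 1/75))**2 = (-72 - 301/75)**2 = (-5701/75)**2 = 32501401/5625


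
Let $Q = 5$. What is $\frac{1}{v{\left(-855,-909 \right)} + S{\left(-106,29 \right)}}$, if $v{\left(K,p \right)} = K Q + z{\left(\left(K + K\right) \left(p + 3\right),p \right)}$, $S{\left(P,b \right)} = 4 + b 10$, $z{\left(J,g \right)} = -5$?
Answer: $- \frac{1}{3986} \approx -0.00025088$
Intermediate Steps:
$S{\left(P,b \right)} = 4 + 10 b$
$v{\left(K,p \right)} = -5 + 5 K$ ($v{\left(K,p \right)} = K 5 - 5 = 5 K - 5 = -5 + 5 K$)
$\frac{1}{v{\left(-855,-909 \right)} + S{\left(-106,29 \right)}} = \frac{1}{\left(-5 + 5 \left(-855\right)\right) + \left(4 + 10 \cdot 29\right)} = \frac{1}{\left(-5 - 4275\right) + \left(4 + 290\right)} = \frac{1}{-4280 + 294} = \frac{1}{-3986} = - \frac{1}{3986}$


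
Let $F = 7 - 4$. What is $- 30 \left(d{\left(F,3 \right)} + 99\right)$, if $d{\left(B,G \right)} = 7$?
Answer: $-3180$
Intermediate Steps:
$F = 3$ ($F = 7 - 4 = 3$)
$- 30 \left(d{\left(F,3 \right)} + 99\right) = - 30 \left(7 + 99\right) = \left(-30\right) 106 = -3180$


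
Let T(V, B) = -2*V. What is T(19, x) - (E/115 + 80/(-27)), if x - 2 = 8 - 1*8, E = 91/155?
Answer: -16864907/481275 ≈ -35.042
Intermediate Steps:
E = 91/155 (E = 91*(1/155) = 91/155 ≈ 0.58710)
x = 2 (x = 2 + (8 - 1*8) = 2 + (8 - 8) = 2 + 0 = 2)
T(19, x) - (E/115 + 80/(-27)) = -2*19 - ((91/155)/115 + 80/(-27)) = -38 - ((91/155)*(1/115) + 80*(-1/27)) = -38 - (91/17825 - 80/27) = -38 - 1*(-1423543/481275) = -38 + 1423543/481275 = -16864907/481275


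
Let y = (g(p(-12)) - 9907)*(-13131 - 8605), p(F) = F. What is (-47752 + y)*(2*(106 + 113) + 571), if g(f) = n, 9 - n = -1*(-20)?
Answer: 217469665064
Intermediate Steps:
n = -11 (n = 9 - (-1)*(-20) = 9 - 1*20 = 9 - 20 = -11)
g(f) = -11
y = 215577648 (y = (-11 - 9907)*(-13131 - 8605) = -9918*(-21736) = 215577648)
(-47752 + y)*(2*(106 + 113) + 571) = (-47752 + 215577648)*(2*(106 + 113) + 571) = 215529896*(2*219 + 571) = 215529896*(438 + 571) = 215529896*1009 = 217469665064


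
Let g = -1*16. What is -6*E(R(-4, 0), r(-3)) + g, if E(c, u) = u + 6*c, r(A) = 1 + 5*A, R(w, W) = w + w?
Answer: 356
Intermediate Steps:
R(w, W) = 2*w
g = -16
-6*E(R(-4, 0), r(-3)) + g = -6*((1 + 5*(-3)) + 6*(2*(-4))) - 16 = -6*((1 - 15) + 6*(-8)) - 16 = -6*(-14 - 48) - 16 = -6*(-62) - 16 = 372 - 16 = 356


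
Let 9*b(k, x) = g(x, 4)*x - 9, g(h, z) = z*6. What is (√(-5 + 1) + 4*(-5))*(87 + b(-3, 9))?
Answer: -2200 + 220*I ≈ -2200.0 + 220.0*I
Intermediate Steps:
g(h, z) = 6*z
b(k, x) = -1 + 8*x/3 (b(k, x) = ((6*4)*x - 9)/9 = (24*x - 9)/9 = (-9 + 24*x)/9 = -1 + 8*x/3)
(√(-5 + 1) + 4*(-5))*(87 + b(-3, 9)) = (√(-5 + 1) + 4*(-5))*(87 + (-1 + (8/3)*9)) = (√(-4) - 20)*(87 + (-1 + 24)) = (2*I - 20)*(87 + 23) = (-20 + 2*I)*110 = -2200 + 220*I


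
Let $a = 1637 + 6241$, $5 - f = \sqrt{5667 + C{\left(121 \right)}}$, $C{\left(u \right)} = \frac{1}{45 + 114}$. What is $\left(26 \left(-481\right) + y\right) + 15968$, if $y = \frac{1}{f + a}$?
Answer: $\frac{34203271648011}{9879627497} + \frac{\sqrt{143267586}}{9879627497} \approx 3462.0$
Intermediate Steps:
$C{\left(u \right)} = \frac{1}{159}$
$f = 5 - \frac{\sqrt{143267586}}{159}$ ($f = 5 - \sqrt{5667 + \frac{1}{159}} = 5 - \sqrt{\frac{901054}{159}} = 5 - \frac{\sqrt{143267586}}{159} \approx -70.28$)
$a = 7878$
$y = \frac{1}{7883 - \frac{\sqrt{143267586}}{159}}$ ($y = \frac{1}{\left(5 - \frac{\sqrt{143267586}}{159}\right) + 7878} = \frac{1}{7883 - \frac{\sqrt{143267586}}{159}} \approx 0.00012808$)
$\left(26 \left(-481\right) + y\right) + 15968 = \left(26 \left(-481\right) + \left(\frac{1253397}{9879627497} + \frac{\sqrt{143267586}}{9879627497}\right)\right) + 15968 = \left(-12506 + \left(\frac{1253397}{9879627497} + \frac{\sqrt{143267586}}{9879627497}\right)\right) + 15968 = \left(- \frac{123554620224085}{9879627497} + \frac{\sqrt{143267586}}{9879627497}\right) + 15968 = \frac{34203271648011}{9879627497} + \frac{\sqrt{143267586}}{9879627497}$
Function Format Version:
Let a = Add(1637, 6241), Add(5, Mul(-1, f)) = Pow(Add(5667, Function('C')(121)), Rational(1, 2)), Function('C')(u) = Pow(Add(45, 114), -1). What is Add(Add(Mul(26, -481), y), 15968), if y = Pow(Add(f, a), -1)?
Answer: Add(Rational(34203271648011, 9879627497), Mul(Rational(1, 9879627497), Pow(143267586, Rational(1, 2)))) ≈ 3462.0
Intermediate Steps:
Function('C')(u) = Rational(1, 159) (Function('C')(u) = Pow(159, -1) = Rational(1, 159))
f = Add(5, Mul(Rational(-1, 159), Pow(143267586, Rational(1, 2)))) (f = Add(5, Mul(-1, Pow(Add(5667, Rational(1, 159)), Rational(1, 2)))) = Add(5, Mul(-1, Pow(Rational(901054, 159), Rational(1, 2)))) = Add(5, Mul(-1, Mul(Rational(1, 159), Pow(143267586, Rational(1, 2))))) = Add(5, Mul(Rational(-1, 159), Pow(143267586, Rational(1, 2)))) ≈ -70.280)
a = 7878
y = Pow(Add(7883, Mul(Rational(-1, 159), Pow(143267586, Rational(1, 2)))), -1) (y = Pow(Add(Add(5, Mul(Rational(-1, 159), Pow(143267586, Rational(1, 2)))), 7878), -1) = Pow(Add(7883, Mul(Rational(-1, 159), Pow(143267586, Rational(1, 2)))), -1) ≈ 0.00012808)
Add(Add(Mul(26, -481), y), 15968) = Add(Add(Mul(26, -481), Add(Rational(1253397, 9879627497), Mul(Rational(1, 9879627497), Pow(143267586, Rational(1, 2))))), 15968) = Add(Add(-12506, Add(Rational(1253397, 9879627497), Mul(Rational(1, 9879627497), Pow(143267586, Rational(1, 2))))), 15968) = Add(Add(Rational(-123554620224085, 9879627497), Mul(Rational(1, 9879627497), Pow(143267586, Rational(1, 2)))), 15968) = Add(Rational(34203271648011, 9879627497), Mul(Rational(1, 9879627497), Pow(143267586, Rational(1, 2))))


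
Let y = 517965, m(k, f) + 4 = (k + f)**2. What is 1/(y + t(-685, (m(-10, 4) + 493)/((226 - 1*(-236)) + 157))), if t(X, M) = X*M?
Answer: 619/320260710 ≈ 1.9328e-6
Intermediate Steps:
m(k, f) = -4 + (f + k)**2 (m(k, f) = -4 + (k + f)**2 = -4 + (f + k)**2)
t(X, M) = M*X
1/(y + t(-685, (m(-10, 4) + 493)/((226 - 1*(-236)) + 157))) = 1/(517965 + (((-4 + (4 - 10)**2) + 493)/((226 - 1*(-236)) + 157))*(-685)) = 1/(517965 + (((-4 + (-6)**2) + 493)/((226 + 236) + 157))*(-685)) = 1/(517965 + (((-4 + 36) + 493)/(462 + 157))*(-685)) = 1/(517965 + ((32 + 493)/619)*(-685)) = 1/(517965 + (525*(1/619))*(-685)) = 1/(517965 + (525/619)*(-685)) = 1/(517965 - 359625/619) = 1/(320260710/619) = 619/320260710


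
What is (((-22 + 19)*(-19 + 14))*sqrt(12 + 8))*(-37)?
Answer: -1110*sqrt(5) ≈ -2482.0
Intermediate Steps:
(((-22 + 19)*(-19 + 14))*sqrt(12 + 8))*(-37) = ((-3*(-5))*sqrt(20))*(-37) = (15*(2*sqrt(5)))*(-37) = (30*sqrt(5))*(-37) = -1110*sqrt(5)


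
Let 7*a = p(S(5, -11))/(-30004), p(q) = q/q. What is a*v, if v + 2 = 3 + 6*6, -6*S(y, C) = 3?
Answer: -37/210028 ≈ -0.00017617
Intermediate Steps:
S(y, C) = -½ (S(y, C) = -⅙*3 = -½)
p(q) = 1
v = 37 (v = -2 + (3 + 6*6) = -2 + (3 + 36) = -2 + 39 = 37)
a = -1/210028 (a = (1/(-30004))/7 = (1*(-1/30004))/7 = (⅐)*(-1/30004) = -1/210028 ≈ -4.7613e-6)
a*v = -1/210028*37 = -37/210028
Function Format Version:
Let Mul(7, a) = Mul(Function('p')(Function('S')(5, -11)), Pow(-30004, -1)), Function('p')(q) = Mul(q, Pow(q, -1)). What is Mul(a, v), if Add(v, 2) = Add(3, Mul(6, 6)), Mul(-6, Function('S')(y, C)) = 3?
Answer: Rational(-37, 210028) ≈ -0.00017617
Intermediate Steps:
Function('S')(y, C) = Rational(-1, 2) (Function('S')(y, C) = Mul(Rational(-1, 6), 3) = Rational(-1, 2))
Function('p')(q) = 1
v = 37 (v = Add(-2, Add(3, Mul(6, 6))) = Add(-2, Add(3, 36)) = Add(-2, 39) = 37)
a = Rational(-1, 210028) (a = Mul(Rational(1, 7), Mul(1, Pow(-30004, -1))) = Mul(Rational(1, 7), Mul(1, Rational(-1, 30004))) = Mul(Rational(1, 7), Rational(-1, 30004)) = Rational(-1, 210028) ≈ -4.7613e-6)
Mul(a, v) = Mul(Rational(-1, 210028), 37) = Rational(-37, 210028)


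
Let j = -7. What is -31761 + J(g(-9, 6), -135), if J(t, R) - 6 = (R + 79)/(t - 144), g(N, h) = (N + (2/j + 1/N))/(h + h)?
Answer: -217233309/6841 ≈ -31755.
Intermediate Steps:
g(N, h) = (-2/7 + N + 1/N)/(2*h) (g(N, h) = (N + (2/(-7) + 1/N))/(h + h) = (N + (2*(-1/7) + 1/N))/((2*h)) = (N + (-2/7 + 1/N))*(1/(2*h)) = (-2/7 + N + 1/N)*(1/(2*h)) = (-2/7 + N + 1/N)/(2*h))
J(t, R) = 6 + (79 + R)/(-144 + t) (J(t, R) = 6 + (R + 79)/(t - 144) = 6 + (79 + R)/(-144 + t))
-31761 + J(g(-9, 6), -135) = -31761 + (-785 - 135 + 6*((1/14)*(7 - 2*(-9) + 7*(-9)**2)/(-9*6)))/(-144 + (1/14)*(7 - 2*(-9) + 7*(-9)**2)/(-9*6)) = -31761 + (-785 - 135 + 6*((1/14)*(-1/9)*(1/6)*(7 + 18 + 7*81)))/(-144 + (1/14)*(-1/9)*(1/6)*(7 + 18 + 7*81)) = -31761 + (-785 - 135 + 6*((1/14)*(-1/9)*(1/6)*(7 + 18 + 567)))/(-144 + (1/14)*(-1/9)*(1/6)*(7 + 18 + 567)) = -31761 + (-785 - 135 + 6*((1/14)*(-1/9)*(1/6)*592))/(-144 + (1/14)*(-1/9)*(1/6)*592) = -31761 + (-785 - 135 + 6*(-148/189))/(-144 - 148/189) = -31761 + (-785 - 135 - 296/63)/(-27364/189) = -31761 - 189/27364*(-58256/63) = -31761 + 43692/6841 = -217233309/6841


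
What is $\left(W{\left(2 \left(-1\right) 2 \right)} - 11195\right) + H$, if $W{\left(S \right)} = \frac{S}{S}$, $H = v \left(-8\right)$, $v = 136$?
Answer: $-12282$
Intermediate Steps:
$H = -1088$ ($H = 136 \left(-8\right) = -1088$)
$W{\left(S \right)} = 1$
$\left(W{\left(2 \left(-1\right) 2 \right)} - 11195\right) + H = \left(1 - 11195\right) - 1088 = -11194 - 1088 = -12282$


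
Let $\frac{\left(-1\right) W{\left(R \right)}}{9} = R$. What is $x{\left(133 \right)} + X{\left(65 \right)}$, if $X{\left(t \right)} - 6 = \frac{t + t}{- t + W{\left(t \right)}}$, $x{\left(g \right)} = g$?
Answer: $\frac{694}{5} \approx 138.8$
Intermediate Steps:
$W{\left(R \right)} = - 9 R$
$X{\left(t \right)} = \frac{29}{5}$ ($X{\left(t \right)} = 6 + \frac{t + t}{- t - 9 t} = 6 + \frac{2 t}{\left(-10\right) t} = 6 + 2 t \left(- \frac{1}{10 t}\right) = 6 - \frac{1}{5} = \frac{29}{5}$)
$x{\left(133 \right)} + X{\left(65 \right)} = 133 + \frac{29}{5} = \frac{694}{5}$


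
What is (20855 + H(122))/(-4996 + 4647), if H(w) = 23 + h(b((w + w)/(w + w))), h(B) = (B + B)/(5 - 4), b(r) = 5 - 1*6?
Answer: -20876/349 ≈ -59.817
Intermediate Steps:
b(r) = -1 (b(r) = 5 - 6 = -1)
h(B) = 2*B (h(B) = (2*B)/1 = (2*B)*1 = 2*B)
H(w) = 21 (H(w) = 23 + 2*(-1) = 23 - 2 = 21)
(20855 + H(122))/(-4996 + 4647) = (20855 + 21)/(-4996 + 4647) = 20876/(-349) = 20876*(-1/349) = -20876/349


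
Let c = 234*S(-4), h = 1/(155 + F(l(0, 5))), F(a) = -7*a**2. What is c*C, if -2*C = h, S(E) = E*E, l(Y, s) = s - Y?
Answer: 468/5 ≈ 93.600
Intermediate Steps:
S(E) = E**2
h = -1/20 (h = 1/(155 - 7*(5 - 1*0)**2) = 1/(155 - 7*(5 + 0)**2) = 1/(155 - 7*5**2) = 1/(155 - 7*25) = 1/(155 - 175) = 1/(-20) = -1/20 ≈ -0.050000)
c = 3744 (c = 234*(-4)**2 = 234*16 = 3744)
C = 1/40 (C = -1/2*(-1/20) = 1/40 ≈ 0.025000)
c*C = 3744*(1/40) = 468/5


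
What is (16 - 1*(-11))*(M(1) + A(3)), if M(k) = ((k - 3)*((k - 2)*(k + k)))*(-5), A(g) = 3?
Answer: -459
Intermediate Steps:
M(k) = -10*k*(-3 + k)*(-2 + k) (M(k) = ((-3 + k)*((-2 + k)*(2*k)))*(-5) = ((-3 + k)*(2*k*(-2 + k)))*(-5) = (2*k*(-3 + k)*(-2 + k))*(-5) = -10*k*(-3 + k)*(-2 + k))
(16 - 1*(-11))*(M(1) + A(3)) = (16 - 1*(-11))*(10*1*(-6 - 1*1**2 + 5*1) + 3) = (16 + 11)*(10*1*(-6 - 1*1 + 5) + 3) = 27*(10*1*(-6 - 1 + 5) + 3) = 27*(10*1*(-2) + 3) = 27*(-20 + 3) = 27*(-17) = -459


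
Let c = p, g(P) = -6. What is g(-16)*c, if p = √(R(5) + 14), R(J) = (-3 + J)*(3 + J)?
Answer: -6*√30 ≈ -32.863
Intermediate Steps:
p = √30 (p = √((-9 + 5²) + 14) = √((-9 + 25) + 14) = √(16 + 14) = √30 ≈ 5.4772)
c = √30 ≈ 5.4772
g(-16)*c = -6*√30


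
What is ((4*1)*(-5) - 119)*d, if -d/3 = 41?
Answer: 17097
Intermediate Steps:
d = -123 (d = -3*41 = -123)
((4*1)*(-5) - 119)*d = ((4*1)*(-5) - 119)*(-123) = (4*(-5) - 119)*(-123) = (-20 - 119)*(-123) = -139*(-123) = 17097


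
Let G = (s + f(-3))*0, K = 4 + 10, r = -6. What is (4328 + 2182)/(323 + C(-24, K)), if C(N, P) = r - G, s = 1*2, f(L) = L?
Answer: 6510/317 ≈ 20.536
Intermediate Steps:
s = 2
K = 14
G = 0 (G = (2 - 3)*0 = -1*0 = 0)
C(N, P) = -6 (C(N, P) = -6 - 1*0 = -6 + 0 = -6)
(4328 + 2182)/(323 + C(-24, K)) = (4328 + 2182)/(323 - 6) = 6510/317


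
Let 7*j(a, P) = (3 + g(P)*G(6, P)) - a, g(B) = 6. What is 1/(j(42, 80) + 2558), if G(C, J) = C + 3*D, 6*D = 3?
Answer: 7/17912 ≈ 0.00039080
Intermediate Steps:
D = ½ (D = (⅙)*3 = ½ ≈ 0.50000)
G(C, J) = 3/2 + C (G(C, J) = C + 3*(½) = C + 3/2 = 3/2 + C)
j(a, P) = 48/7 - a/7 (j(a, P) = ((3 + 6*(3/2 + 6)) - a)/7 = ((3 + 6*(15/2)) - a)/7 = ((3 + 45) - a)/7 = (48 - a)/7 = 48/7 - a/7)
1/(j(42, 80) + 2558) = 1/((48/7 - ⅐*42) + 2558) = 1/((48/7 - 6) + 2558) = 1/(6/7 + 2558) = 1/(17912/7) = 7/17912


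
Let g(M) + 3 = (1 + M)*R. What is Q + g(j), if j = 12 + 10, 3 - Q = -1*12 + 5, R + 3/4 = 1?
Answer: 51/4 ≈ 12.750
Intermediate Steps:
R = ¼ (R = -¾ + 1 = ¼ ≈ 0.25000)
Q = 10 (Q = 3 - (-1*12 + 5) = 3 - (-12 + 5) = 3 - 1*(-7) = 3 + 7 = 10)
j = 22
g(M) = -11/4 + M/4 (g(M) = -3 + (1 + M)*(¼) = -3 + (¼ + M/4) = -11/4 + M/4)
Q + g(j) = 10 + (-11/4 + (¼)*22) = 10 + (-11/4 + 11/2) = 10 + 11/4 = 51/4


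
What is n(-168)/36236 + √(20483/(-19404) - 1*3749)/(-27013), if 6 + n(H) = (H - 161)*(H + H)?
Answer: 55269/18118 - I*√800426869/12480006 ≈ 3.0505 - 0.002267*I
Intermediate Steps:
n(H) = -6 + 2*H*(-161 + H) (n(H) = -6 + (H - 161)*(H + H) = -6 + (-161 + H)*(2*H) = -6 + 2*H*(-161 + H))
n(-168)/36236 + √(20483/(-19404) - 1*3749)/(-27013) = (-6 - 322*(-168) + 2*(-168)²)/36236 + √(20483/(-19404) - 1*3749)/(-27013) = (-6 + 54096 + 2*28224)*(1/36236) + √(20483*(-1/19404) - 3749)*(-1/27013) = (-6 + 54096 + 56448)*(1/36236) + √(-20483/19404 - 3749)*(-1/27013) = 110538*(1/36236) + √(-72766079/19404)*(-1/27013) = 55269/18118 + (I*√800426869/462)*(-1/27013) = 55269/18118 - I*√800426869/12480006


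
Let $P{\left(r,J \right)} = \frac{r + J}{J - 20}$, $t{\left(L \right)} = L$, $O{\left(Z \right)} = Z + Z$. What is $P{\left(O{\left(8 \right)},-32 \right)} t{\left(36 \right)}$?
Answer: $\frac{144}{13} \approx 11.077$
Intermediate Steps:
$O{\left(Z \right)} = 2 Z$
$P{\left(r,J \right)} = \frac{J + r}{-20 + J}$
$P{\left(O{\left(8 \right)},-32 \right)} t{\left(36 \right)} = \frac{-32 + 2 \cdot 8}{-20 - 32} \cdot 36 = \frac{-32 + 16}{-52} \cdot 36 = \left(- \frac{1}{52}\right) \left(-16\right) 36 = \frac{4}{13} \cdot 36 = \frac{144}{13}$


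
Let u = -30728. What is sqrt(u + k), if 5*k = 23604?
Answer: 2*I*sqrt(162545)/5 ≈ 161.27*I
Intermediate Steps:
k = 23604/5 (k = (1/5)*23604 = 23604/5 ≈ 4720.8)
sqrt(u + k) = sqrt(-30728 + 23604/5) = sqrt(-130036/5) = 2*I*sqrt(162545)/5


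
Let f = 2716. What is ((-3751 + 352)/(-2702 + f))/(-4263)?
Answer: 1133/19894 ≈ 0.056952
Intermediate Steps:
((-3751 + 352)/(-2702 + f))/(-4263) = ((-3751 + 352)/(-2702 + 2716))/(-4263) = -3399/14*(-1/4263) = 1133/19894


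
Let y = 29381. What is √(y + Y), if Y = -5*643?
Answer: 7*√534 ≈ 161.76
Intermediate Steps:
Y = -3215
√(y + Y) = √(29381 - 3215) = √26166 = 7*√534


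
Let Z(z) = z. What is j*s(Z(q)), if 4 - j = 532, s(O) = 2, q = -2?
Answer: -1056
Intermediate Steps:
j = -528 (j = 4 - 1*532 = 4 - 532 = -528)
j*s(Z(q)) = -528*2 = -1056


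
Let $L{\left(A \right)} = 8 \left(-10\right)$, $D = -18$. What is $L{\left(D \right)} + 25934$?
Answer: $25854$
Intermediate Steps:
$L{\left(A \right)} = -80$
$L{\left(D \right)} + 25934 = -80 + 25934 = 25854$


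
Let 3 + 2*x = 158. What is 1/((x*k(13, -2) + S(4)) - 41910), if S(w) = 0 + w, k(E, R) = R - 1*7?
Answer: -2/85207 ≈ -2.3472e-5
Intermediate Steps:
k(E, R) = -7 + R (k(E, R) = R - 7 = -7 + R)
S(w) = w
x = 155/2 (x = -3/2 + (1/2)*158 = -3/2 + 79 = 155/2 ≈ 77.500)
1/((x*k(13, -2) + S(4)) - 41910) = 1/((155*(-7 - 2)/2 + 4) - 41910) = 1/(((155/2)*(-9) + 4) - 41910) = 1/((-1395/2 + 4) - 41910) = 1/(-1387/2 - 41910) = 1/(-85207/2) = -2/85207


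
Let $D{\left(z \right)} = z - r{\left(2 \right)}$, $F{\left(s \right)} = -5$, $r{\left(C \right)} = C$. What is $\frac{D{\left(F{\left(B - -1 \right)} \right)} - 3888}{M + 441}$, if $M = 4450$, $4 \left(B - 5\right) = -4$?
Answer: $- \frac{3895}{4891} \approx -0.79636$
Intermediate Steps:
$B = 4$ ($B = 5 + \frac{1}{4} \left(-4\right) = 5 - 1 = 4$)
$D{\left(z \right)} = -2 + z$ ($D{\left(z \right)} = z - 2 = -2 + z$)
$\frac{D{\left(F{\left(B - -1 \right)} \right)} - 3888}{M + 441} = \frac{\left(-2 - 5\right) - 3888}{4450 + 441} = \frac{-7 - 3888}{4891} = \left(-3895\right) \frac{1}{4891} = - \frac{3895}{4891}$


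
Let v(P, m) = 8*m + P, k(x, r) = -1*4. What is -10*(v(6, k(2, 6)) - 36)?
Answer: 620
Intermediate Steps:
k(x, r) = -4
v(P, m) = P + 8*m
-10*(v(6, k(2, 6)) - 36) = -10*((6 + 8*(-4)) - 36) = -10*((6 - 32) - 36) = -10*(-26 - 36) = -10*(-62) = 620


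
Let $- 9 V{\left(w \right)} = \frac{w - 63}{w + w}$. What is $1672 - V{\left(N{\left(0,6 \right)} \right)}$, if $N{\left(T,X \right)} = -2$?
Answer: $\frac{60257}{36} \approx 1673.8$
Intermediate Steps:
$V{\left(w \right)} = - \frac{-63 + w}{18 w}$ ($V{\left(w \right)} = - \frac{\left(w - 63\right) \frac{1}{w + w}}{9} = - \frac{\left(-63 + w\right) \frac{1}{2 w}}{9} = - \frac{\frac{1}{2} \frac{1}{w} \left(-63 + w\right)}{9} = - \frac{-63 + w}{18 w}$)
$1672 - V{\left(N{\left(0,6 \right)} \right)} = 1672 - \frac{63 - -2}{18 \left(-2\right)} = 1672 - \frac{1}{18} \left(- \frac{1}{2}\right) \left(63 + 2\right) = 1672 - \frac{1}{18} \left(- \frac{1}{2}\right) 65 = 1672 - - \frac{65}{36} = 1672 + \frac{65}{36} = \frac{60257}{36}$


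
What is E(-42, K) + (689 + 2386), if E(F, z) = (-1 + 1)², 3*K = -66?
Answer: 3075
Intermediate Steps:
K = -22 (K = (⅓)*(-66) = -22)
E(F, z) = 0 (E(F, z) = 0² = 0)
E(-42, K) + (689 + 2386) = 0 + (689 + 2386) = 0 + 3075 = 3075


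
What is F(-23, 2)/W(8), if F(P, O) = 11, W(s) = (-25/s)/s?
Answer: -704/25 ≈ -28.160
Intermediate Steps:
W(s) = -25/s²
F(-23, 2)/W(8) = 11/((-25/8²)) = 11/((-25*1/64)) = 11/(-25/64) = 11*(-64/25) = -704/25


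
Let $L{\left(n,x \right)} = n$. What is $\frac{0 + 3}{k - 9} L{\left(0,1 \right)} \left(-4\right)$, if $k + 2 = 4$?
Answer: $0$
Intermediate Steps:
$k = 2$ ($k = -2 + 4 = 2$)
$\frac{0 + 3}{k - 9} L{\left(0,1 \right)} \left(-4\right) = \frac{0 + 3}{2 - 9} \cdot 0 \left(-4\right) = \frac{3}{-7} \cdot 0 \left(-4\right) = 3 \left(- \frac{1}{7}\right) 0 \left(-4\right) = \left(- \frac{3}{7}\right) 0 \left(-4\right) = 0 \left(-4\right) = 0$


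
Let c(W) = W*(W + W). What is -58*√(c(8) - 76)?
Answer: -116*√13 ≈ -418.24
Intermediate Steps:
c(W) = 2*W² (c(W) = W*(2*W) = 2*W²)
-58*√(c(8) - 76) = -58*√(2*8² - 76) = -58*√(2*64 - 76) = -58*√(128 - 76) = -116*√13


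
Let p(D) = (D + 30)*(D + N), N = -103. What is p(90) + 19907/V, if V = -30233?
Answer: -47183387/30233 ≈ -1560.7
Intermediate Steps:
p(D) = (-103 + D)*(30 + D) (p(D) = (D + 30)*(D - 103) = (30 + D)*(-103 + D) = (-103 + D)*(30 + D))
p(90) + 19907/V = (-3090 + 90**2 - 73*90) + 19907/(-30233) = (-3090 + 8100 - 6570) + 19907*(-1/30233) = -1560 - 19907/30233 = -47183387/30233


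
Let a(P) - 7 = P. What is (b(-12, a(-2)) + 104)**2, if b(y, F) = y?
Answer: 8464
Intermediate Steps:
a(P) = 7 + P
(b(-12, a(-2)) + 104)**2 = (-12 + 104)**2 = 92**2 = 8464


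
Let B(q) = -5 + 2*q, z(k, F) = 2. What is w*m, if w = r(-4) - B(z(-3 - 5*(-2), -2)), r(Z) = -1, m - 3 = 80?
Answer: 0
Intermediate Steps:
m = 83 (m = 3 + 80 = 83)
w = 0 (w = -1 - (-5 + 2*2) = -1 - (-5 + 4) = -1 - 1*(-1) = -1 + 1 = 0)
w*m = 0*83 = 0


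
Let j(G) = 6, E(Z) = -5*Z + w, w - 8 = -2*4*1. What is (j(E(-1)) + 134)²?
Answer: 19600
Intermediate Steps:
w = 0 (w = 8 - 2*4*1 = 8 - 8*1 = 8 - 8 = 0)
E(Z) = -5*Z (E(Z) = -5*Z + 0 = -5*Z)
(j(E(-1)) + 134)² = (6 + 134)² = 140² = 19600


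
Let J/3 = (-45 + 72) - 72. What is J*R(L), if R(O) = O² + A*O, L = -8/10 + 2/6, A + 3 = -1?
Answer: -1407/5 ≈ -281.40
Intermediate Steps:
A = -4 (A = -3 - 1 = -4)
L = -7/15 (L = -8*⅒ + 2*(⅙) = -⅘ + ⅓ = -7/15 ≈ -0.46667)
R(O) = O² - 4*O
J = -135 (J = 3*((-45 + 72) - 72) = 3*(27 - 72) = 3*(-45) = -135)
J*R(L) = -(-63)*(-4 - 7/15) = -(-63)*(-67)/15 = -135*469/225 = -1407/5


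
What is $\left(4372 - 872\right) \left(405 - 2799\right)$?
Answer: $-8379000$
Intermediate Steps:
$\left(4372 - 872\right) \left(405 - 2799\right) = 3500 \left(-2394\right) = -8379000$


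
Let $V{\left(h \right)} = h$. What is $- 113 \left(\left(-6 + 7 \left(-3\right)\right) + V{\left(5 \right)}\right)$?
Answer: $2486$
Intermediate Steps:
$- 113 \left(\left(-6 + 7 \left(-3\right)\right) + V{\left(5 \right)}\right) = - 113 \left(\left(-6 + 7 \left(-3\right)\right) + 5\right) = - 113 \left(\left(-6 - 21\right) + 5\right) = - 113 \left(-27 + 5\right) = \left(-113\right) \left(-22\right) = 2486$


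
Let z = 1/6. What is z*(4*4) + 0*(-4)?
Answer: 8/3 ≈ 2.6667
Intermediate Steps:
z = ⅙ ≈ 0.16667
z*(4*4) + 0*(-4) = (4*4)/6 + 0*(-4) = (⅙)*16 + 0 = 8/3 + 0 = 8/3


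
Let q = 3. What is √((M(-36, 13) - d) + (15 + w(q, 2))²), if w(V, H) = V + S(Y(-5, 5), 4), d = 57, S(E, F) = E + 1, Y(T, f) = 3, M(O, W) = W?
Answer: 2*√110 ≈ 20.976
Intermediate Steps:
S(E, F) = 1 + E
w(V, H) = 4 + V (w(V, H) = V + (1 + 3) = V + 4 = 4 + V)
√((M(-36, 13) - d) + (15 + w(q, 2))²) = √((13 - 1*57) + (15 + (4 + 3))²) = √((13 - 57) + (15 + 7)²) = √(-44 + 22²) = √(-44 + 484) = √440 = 2*√110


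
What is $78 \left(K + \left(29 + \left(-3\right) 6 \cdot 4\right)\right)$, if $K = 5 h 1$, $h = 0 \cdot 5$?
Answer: $-3354$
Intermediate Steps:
$h = 0$
$K = 0$ ($K = 5 \cdot 0 \cdot 1 = 0 \cdot 1 = 0$)
$78 \left(K + \left(29 + \left(-3\right) 6 \cdot 4\right)\right) = 78 \left(0 + \left(29 + \left(-3\right) 6 \cdot 4\right)\right) = 78 \left(0 + \left(29 - 72\right)\right) = 78 \left(0 - 43\right) = 78 \left(-43\right) = -3354$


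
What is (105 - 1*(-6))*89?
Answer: 9879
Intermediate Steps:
(105 - 1*(-6))*89 = (105 + 6)*89 = 111*89 = 9879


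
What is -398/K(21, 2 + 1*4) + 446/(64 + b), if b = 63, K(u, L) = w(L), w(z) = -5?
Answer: 52776/635 ≈ 83.112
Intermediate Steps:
K(u, L) = -5
-398/K(21, 2 + 1*4) + 446/(64 + b) = -398/(-5) + 446/(64 + 63) = -398*(-⅕) + 446/127 = 398/5 + 446*(1/127) = 398/5 + 446/127 = 52776/635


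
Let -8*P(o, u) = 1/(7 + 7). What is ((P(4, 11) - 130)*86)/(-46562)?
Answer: 626123/2607472 ≈ 0.24013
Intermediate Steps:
P(o, u) = -1/112 (P(o, u) = -1/(8*(7 + 7)) = -⅛/14 = -⅛*1/14 = -1/112)
((P(4, 11) - 130)*86)/(-46562) = ((-1/112 - 130)*86)/(-46562) = -14561/112*86*(-1/46562) = -626123/56*(-1/46562) = 626123/2607472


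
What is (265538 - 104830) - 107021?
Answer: 53687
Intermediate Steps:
(265538 - 104830) - 107021 = 160708 - 107021 = 53687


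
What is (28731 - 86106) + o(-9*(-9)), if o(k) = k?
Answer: -57294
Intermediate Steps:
(28731 - 86106) + o(-9*(-9)) = (28731 - 86106) - 9*(-9) = -57375 + 81 = -57294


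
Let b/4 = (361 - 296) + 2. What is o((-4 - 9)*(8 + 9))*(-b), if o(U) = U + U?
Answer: 118456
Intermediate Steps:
o(U) = 2*U
b = 268 (b = 4*((361 - 296) + 2) = 4*(65 + 2) = 4*67 = 268)
o((-4 - 9)*(8 + 9))*(-b) = (2*((-4 - 9)*(8 + 9)))*(-1*268) = (2*(-13*17))*(-268) = (2*(-221))*(-268) = -442*(-268) = 118456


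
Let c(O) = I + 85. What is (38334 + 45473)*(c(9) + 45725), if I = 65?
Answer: 3844646125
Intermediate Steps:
c(O) = 150 (c(O) = 65 + 85 = 150)
(38334 + 45473)*(c(9) + 45725) = (38334 + 45473)*(150 + 45725) = 83807*45875 = 3844646125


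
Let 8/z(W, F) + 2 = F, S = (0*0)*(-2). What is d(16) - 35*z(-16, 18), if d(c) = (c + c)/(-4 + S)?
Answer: -51/2 ≈ -25.500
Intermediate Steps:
S = 0 (S = 0*(-2) = 0)
d(c) = -c/2 (d(c) = (c + c)/(-4 + 0) = (2*c)/(-4) = (2*c)*(-¼) = -c/2)
z(W, F) = 8/(-2 + F)
d(16) - 35*z(-16, 18) = -½*16 - 280/(-2 + 18) = -8 - 280/16 = -8 - 35*½ = -8 - 35/2 = -51/2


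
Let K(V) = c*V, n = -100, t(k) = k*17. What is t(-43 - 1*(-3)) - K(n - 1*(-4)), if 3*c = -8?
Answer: -936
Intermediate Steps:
c = -8/3 (c = (1/3)*(-8) = -8/3 ≈ -2.6667)
t(k) = 17*k
K(V) = -8*V/3
t(-43 - 1*(-3)) - K(n - 1*(-4)) = 17*(-43 - 1*(-3)) - (-8)*(-100 - 1*(-4))/3 = 17*(-43 + 3) - (-8)*(-100 + 4)/3 = 17*(-40) - (-8)*(-96)/3 = -680 - 1*256 = -680 - 256 = -936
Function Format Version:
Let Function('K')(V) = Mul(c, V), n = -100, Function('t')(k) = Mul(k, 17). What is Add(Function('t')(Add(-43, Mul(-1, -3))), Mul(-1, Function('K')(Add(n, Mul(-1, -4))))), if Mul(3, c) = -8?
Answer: -936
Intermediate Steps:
c = Rational(-8, 3) (c = Mul(Rational(1, 3), -8) = Rational(-8, 3) ≈ -2.6667)
Function('t')(k) = Mul(17, k)
Function('K')(V) = Mul(Rational(-8, 3), V)
Add(Function('t')(Add(-43, Mul(-1, -3))), Mul(-1, Function('K')(Add(n, Mul(-1, -4))))) = Add(Mul(17, Add(-43, Mul(-1, -3))), Mul(-1, Mul(Rational(-8, 3), Add(-100, Mul(-1, -4))))) = Add(Mul(17, Add(-43, 3)), Mul(-1, Mul(Rational(-8, 3), Add(-100, 4)))) = Add(Mul(17, -40), Mul(-1, Mul(Rational(-8, 3), -96))) = Add(-680, Mul(-1, 256)) = Add(-680, -256) = -936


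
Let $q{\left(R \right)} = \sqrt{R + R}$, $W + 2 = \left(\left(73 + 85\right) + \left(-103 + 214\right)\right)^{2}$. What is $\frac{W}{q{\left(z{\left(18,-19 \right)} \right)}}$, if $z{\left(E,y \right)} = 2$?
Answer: $\frac{72359}{2} \approx 36180.0$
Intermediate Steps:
$W = 72359$ ($W = -2 + \left(\left(73 + 85\right) + \left(-103 + 214\right)\right)^{2} = -2 + \left(158 + 111\right)^{2} = -2 + 269^{2} = -2 + 72361 = 72359$)
$q{\left(R \right)} = \sqrt{2} \sqrt{R}$ ($q{\left(R \right)} = \sqrt{2 R} = \sqrt{2} \sqrt{R}$)
$\frac{W}{q{\left(z{\left(18,-19 \right)} \right)}} = \frac{72359}{\sqrt{2} \sqrt{2}} = \frac{72359}{2}$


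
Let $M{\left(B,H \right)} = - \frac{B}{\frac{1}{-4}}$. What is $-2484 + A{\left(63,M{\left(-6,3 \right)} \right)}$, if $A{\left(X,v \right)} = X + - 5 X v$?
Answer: $5139$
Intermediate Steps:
$M{\left(B,H \right)} = 4 B$ ($M{\left(B,H \right)} = - \frac{B}{- \frac{1}{4}} = - B \left(-4\right) = - \left(-4\right) B = 4 B$)
$A{\left(X,v \right)} = X - 5 X v$
$-2484 + A{\left(63,M{\left(-6,3 \right)} \right)} = -2484 + 63 \left(1 - 5 \cdot 4 \left(-6\right)\right) = -2484 + 63 \left(1 - -120\right) = -2484 + 63 \left(1 + 120\right) = -2484 + 63 \cdot 121 = -2484 + 7623 = 5139$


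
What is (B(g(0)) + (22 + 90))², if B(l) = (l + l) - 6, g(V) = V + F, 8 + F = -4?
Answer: 6724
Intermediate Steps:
F = -12 (F = -8 - 4 = -12)
g(V) = -12 + V (g(V) = V - 12 = -12 + V)
B(l) = -6 + 2*l (B(l) = 2*l - 6 = -6 + 2*l)
(B(g(0)) + (22 + 90))² = ((-6 + 2*(-12 + 0)) + (22 + 90))² = ((-6 + 2*(-12)) + 112)² = ((-6 - 24) + 112)² = (-30 + 112)² = 82² = 6724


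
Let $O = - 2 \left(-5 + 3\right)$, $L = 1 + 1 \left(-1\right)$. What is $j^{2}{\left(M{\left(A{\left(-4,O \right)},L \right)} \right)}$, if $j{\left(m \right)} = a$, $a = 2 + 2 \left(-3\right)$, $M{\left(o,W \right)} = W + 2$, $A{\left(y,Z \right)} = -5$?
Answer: $16$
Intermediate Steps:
$L = 0$ ($L = 1 - 1 = 0$)
$O = 4$ ($O = \left(-2\right) \left(-2\right) = 4$)
$M{\left(o,W \right)} = 2 + W$
$a = -4$ ($a = 2 - 6 = -4$)
$j{\left(m \right)} = -4$
$j^{2}{\left(M{\left(A{\left(-4,O \right)},L \right)} \right)} = \left(-4\right)^{2} = 16$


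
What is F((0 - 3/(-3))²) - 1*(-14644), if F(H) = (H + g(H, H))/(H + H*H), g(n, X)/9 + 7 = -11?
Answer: 29127/2 ≈ 14564.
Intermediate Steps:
g(n, X) = -162 (g(n, X) = -63 + 9*(-11) = -63 - 99 = -162)
F(H) = (-162 + H)/(H + H²) (F(H) = (H - 162)/(H + H*H) = (-162 + H)/(H + H²))
F((0 - 3/(-3))²) - 1*(-14644) = (-162 + (0 - 3/(-3))²)/(((0 - 3/(-3))²)*(1 + (0 - 3/(-3))²)) - 1*(-14644) = (-162 + (0 - 3*(-⅓))²)/(((0 - 3*(-⅓))²)*(1 + (0 - 3*(-⅓))²)) + 14644 = (-162 + (0 + 1)²)/(((0 + 1)²)*(1 + (0 + 1)²)) + 14644 = (-162 + 1²)/((1²)*(1 + 1²)) + 14644 = (-162 + 1)/(1*(1 + 1)) + 14644 = 1*(-161)/2 + 14644 = 1*(½)*(-161) + 14644 = -161/2 + 14644 = 29127/2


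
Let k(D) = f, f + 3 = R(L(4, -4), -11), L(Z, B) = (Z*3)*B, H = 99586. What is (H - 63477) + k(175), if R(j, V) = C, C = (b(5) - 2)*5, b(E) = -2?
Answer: 36086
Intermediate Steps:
L(Z, B) = 3*B*Z (L(Z, B) = (3*Z)*B = 3*B*Z)
C = -20 (C = (-2 - 2)*5 = -4*5 = -20)
R(j, V) = -20
f = -23 (f = -3 - 20 = -23)
k(D) = -23
(H - 63477) + k(175) = (99586 - 63477) - 23 = 36109 - 23 = 36086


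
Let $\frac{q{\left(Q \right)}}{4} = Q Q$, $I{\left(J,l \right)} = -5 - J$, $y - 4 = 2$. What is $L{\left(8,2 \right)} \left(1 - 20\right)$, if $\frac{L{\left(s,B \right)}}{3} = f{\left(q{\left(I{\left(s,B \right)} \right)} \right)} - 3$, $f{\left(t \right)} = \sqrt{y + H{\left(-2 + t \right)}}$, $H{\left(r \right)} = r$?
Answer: $171 - 114 \sqrt{170} \approx -1315.4$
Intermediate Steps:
$y = 6$ ($y = 4 + 2 = 6$)
$q{\left(Q \right)} = 4 Q^{2}$ ($q{\left(Q \right)} = 4 Q Q = 4 Q^{2}$)
$f{\left(t \right)} = \sqrt{4 + t}$ ($f{\left(t \right)} = \sqrt{6 + \left(-2 + t\right)} = \sqrt{4 + t}$)
$L{\left(s,B \right)} = -9 + 3 \sqrt{4 + 4 \left(-5 - s\right)^{2}}$ ($L{\left(s,B \right)} = 3 \left(\sqrt{4 + 4 \left(-5 - s\right)^{2}} - 3\right) = 3 \left(-3 + \sqrt{4 + 4 \left(-5 - s\right)^{2}}\right) = -9 + 3 \sqrt{4 + 4 \left(-5 - s\right)^{2}}$)
$L{\left(8,2 \right)} \left(1 - 20\right) = \left(-9 + 6 \sqrt{1 + \left(5 + 8\right)^{2}}\right) \left(1 - 20\right) = \left(-9 + 6 \sqrt{1 + 13^{2}}\right) \left(-19\right) = \left(-9 + 6 \sqrt{1 + 169}\right) \left(-19\right) = \left(-9 + 6 \sqrt{170}\right) \left(-19\right) = 171 - 114 \sqrt{170}$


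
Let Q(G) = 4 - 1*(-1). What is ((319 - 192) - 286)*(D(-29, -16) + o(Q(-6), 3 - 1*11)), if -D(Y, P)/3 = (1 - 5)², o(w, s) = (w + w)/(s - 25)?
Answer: 84482/11 ≈ 7680.2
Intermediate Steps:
Q(G) = 5 (Q(G) = 4 + 1 = 5)
o(w, s) = 2*w/(-25 + s) (o(w, s) = (2*w)/(-25 + s) = 2*w/(-25 + s))
D(Y, P) = -48 (D(Y, P) = -3*(1 - 5)² = -3*(-4)² = -3*16 = -48)
((319 - 192) - 286)*(D(-29, -16) + o(Q(-6), 3 - 1*11)) = ((319 - 192) - 286)*(-48 + 2*5/(-25 + (3 - 1*11))) = (127 - 286)*(-48 + 2*5/(-25 + (3 - 11))) = -159*(-48 + 2*5/(-25 - 8)) = -159*(-48 + 2*5/(-33)) = -159*(-48 + 2*5*(-1/33)) = -159*(-48 - 10/33) = -159*(-1594/33) = 84482/11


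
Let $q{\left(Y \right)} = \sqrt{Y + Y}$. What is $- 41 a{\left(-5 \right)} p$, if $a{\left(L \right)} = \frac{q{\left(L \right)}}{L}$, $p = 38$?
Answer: $\frac{1558 i \sqrt{10}}{5} \approx 985.37 i$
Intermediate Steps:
$q{\left(Y \right)} = \sqrt{2} \sqrt{Y}$ ($q{\left(Y \right)} = \sqrt{2 Y} = \sqrt{2} \sqrt{Y}$)
$a{\left(L \right)} = \frac{\sqrt{2}}{\sqrt{L}}$ ($a{\left(L \right)} = \frac{\sqrt{2} \sqrt{L}}{L} = \frac{\sqrt{2}}{\sqrt{L}}$)
$- 41 a{\left(-5 \right)} p = - 41 \frac{\sqrt{2}}{i \sqrt{5}} \cdot 38 = - 41 \sqrt{2} \left(- \frac{i \sqrt{5}}{5}\right) 38 = - 41 \left(- \frac{i \sqrt{10}}{5}\right) 38 = \frac{41 i \sqrt{10}}{5} \cdot 38 = \frac{1558 i \sqrt{10}}{5}$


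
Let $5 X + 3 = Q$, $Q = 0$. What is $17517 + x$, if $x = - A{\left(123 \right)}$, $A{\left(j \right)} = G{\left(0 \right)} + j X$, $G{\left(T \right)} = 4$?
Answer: $\frac{87934}{5} \approx 17587.0$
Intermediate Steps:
$X = - \frac{3}{5}$ ($X = - \frac{3}{5} + \frac{1}{5} \cdot 0 = - \frac{3}{5} + 0 = - \frac{3}{5} \approx -0.6$)
$A{\left(j \right)} = 4 - \frac{3 j}{5}$ ($A{\left(j \right)} = 4 + j \left(- \frac{3}{5}\right) = 4 - \frac{3 j}{5}$)
$x = \frac{349}{5}$ ($x = - (4 - \frac{369}{5}) = \left(-1\right) \left(- \frac{349}{5}\right) = \frac{349}{5} \approx 69.8$)
$17517 + x = 17517 + \frac{349}{5} = \frac{87934}{5}$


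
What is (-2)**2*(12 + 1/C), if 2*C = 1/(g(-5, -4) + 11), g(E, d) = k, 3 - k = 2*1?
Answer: 144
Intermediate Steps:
k = 1 (k = 3 - 2 = 1)
g(E, d) = 1
C = 1/24 (C = 1/(2*(1 + 11)) = (1/2)/12 = (1/2)*(1/12) = 1/24 ≈ 0.041667)
(-2)**2*(12 + 1/C) = (-2)**2*(12 + 1/(1/24)) = 4*(12 + 24) = 4*36 = 144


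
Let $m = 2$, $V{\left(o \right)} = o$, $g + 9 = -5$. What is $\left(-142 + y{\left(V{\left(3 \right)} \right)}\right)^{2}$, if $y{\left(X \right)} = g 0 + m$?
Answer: $19600$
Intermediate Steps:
$g = -14$ ($g = -9 - 5 = -14$)
$y{\left(X \right)} = 2$ ($y{\left(X \right)} = \left(-14\right) 0 + 2 = 0 + 2 = 2$)
$\left(-142 + y{\left(V{\left(3 \right)} \right)}\right)^{2} = \left(-142 + 2\right)^{2} = \left(-140\right)^{2} = 19600$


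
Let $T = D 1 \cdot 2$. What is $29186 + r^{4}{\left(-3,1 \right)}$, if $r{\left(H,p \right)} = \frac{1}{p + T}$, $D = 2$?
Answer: $\frac{18241251}{625} \approx 29186.0$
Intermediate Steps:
$T = 4$ ($T = 2 \cdot 1 \cdot 2 = 2 \cdot 2 = 4$)
$r{\left(H,p \right)} = \frac{1}{4 + p}$ ($r{\left(H,p \right)} = \frac{1}{p + 4} = \frac{1}{4 + p}$)
$29186 + r^{4}{\left(-3,1 \right)} = 29186 + \left(\frac{1}{4 + 1}\right)^{4} = 29186 + \left(\frac{1}{5}\right)^{4} = 29186 + \frac{1}{625} = \frac{18241251}{625}$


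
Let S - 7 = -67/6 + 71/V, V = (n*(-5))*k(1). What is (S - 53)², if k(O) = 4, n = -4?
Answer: 182439049/57600 ≈ 3167.3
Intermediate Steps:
V = 80 (V = -4*(-5)*4 = 20*4 = 80)
S = -787/240 (S = 7 + (-67/6 + 71/80) = 7 - 2467/240 = -787/240 ≈ -3.2792)
(S - 53)² = (-787/240 - 53)² = (-13507/240)² = 182439049/57600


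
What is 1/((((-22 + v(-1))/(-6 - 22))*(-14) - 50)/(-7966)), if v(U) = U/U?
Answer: 15932/121 ≈ 131.67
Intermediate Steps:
v(U) = 1
1/((((-22 + v(-1))/(-6 - 22))*(-14) - 50)/(-7966)) = 1/((((-22 + 1)/(-6 - 22))*(-14) - 50)/(-7966)) = 1/((-21/(-28)*(-14) - 50)*(-1/7966)) = 1/((-21*(-1/28)*(-14) - 50)*(-1/7966)) = 1/(((¾)*(-14) - 50)*(-1/7966)) = 1/((-21/2 - 50)*(-1/7966)) = 1/(-121/2*(-1/7966)) = 1/(121/15932) = 15932/121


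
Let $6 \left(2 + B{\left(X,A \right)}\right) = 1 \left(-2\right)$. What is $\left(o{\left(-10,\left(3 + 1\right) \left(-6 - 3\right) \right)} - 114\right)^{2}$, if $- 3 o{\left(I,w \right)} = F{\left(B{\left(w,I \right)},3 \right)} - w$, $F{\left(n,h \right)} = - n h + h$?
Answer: $\frac{150544}{9} \approx 16727.0$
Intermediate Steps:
$B{\left(X,A \right)} = - \frac{7}{3}$ ($B{\left(X,A \right)} = -2 + \frac{1 \left(-2\right)}{6} = -2 + \frac{1}{6} \left(-2\right) = -2 - \frac{1}{3} = - \frac{7}{3}$)
$F{\left(n,h \right)} = h - h n$ ($F{\left(n,h \right)} = - h n + h = h - h n$)
$o{\left(I,w \right)} = - \frac{10}{3} + \frac{w}{3}$ ($o{\left(I,w \right)} = - \frac{3 \left(1 - - \frac{7}{3}\right) - w}{3} = - \frac{3 \left(1 + \frac{7}{3}\right) - w}{3} = - \frac{3 \cdot \frac{10}{3} - w}{3} = - \frac{10 - w}{3} = - \frac{10}{3} + \frac{w}{3}$)
$\left(o{\left(-10,\left(3 + 1\right) \left(-6 - 3\right) \right)} - 114\right)^{2} = \left(\left(- \frac{10}{3} + \frac{\left(3 + 1\right) \left(-6 - 3\right)}{3}\right) - 114\right)^{2} = \left(\left(- \frac{10}{3} + \frac{4 \left(-9\right)}{3}\right) - 114\right)^{2} = \left(\left(- \frac{10}{3} + \frac{1}{3} \left(-36\right)\right) - 114\right)^{2} = \left(\left(- \frac{10}{3} - 12\right) - 114\right)^{2} = \left(- \frac{46}{3} - 114\right)^{2} = \left(- \frac{388}{3}\right)^{2} = \frac{150544}{9}$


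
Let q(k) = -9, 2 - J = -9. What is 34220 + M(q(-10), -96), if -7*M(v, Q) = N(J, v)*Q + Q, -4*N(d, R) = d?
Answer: 34196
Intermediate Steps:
J = 11 (J = 2 - 1*(-9) = 2 + 9 = 11)
N(d, R) = -d/4
M(v, Q) = Q/4 (M(v, Q) = -((-¼*11)*Q + Q)/7 = -(-11*Q/4 + Q)/7 = -(-1)*Q/4 = Q/4)
34220 + M(q(-10), -96) = 34220 + (¼)*(-96) = 34220 - 24 = 34196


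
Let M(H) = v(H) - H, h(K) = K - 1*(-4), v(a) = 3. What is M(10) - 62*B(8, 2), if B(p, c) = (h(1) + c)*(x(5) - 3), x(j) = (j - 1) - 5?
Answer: 1729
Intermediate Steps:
x(j) = -6 + j (x(j) = (-1 + j) - 5 = -6 + j)
h(K) = 4 + K (h(K) = K + 4 = 4 + K)
B(p, c) = -20 - 4*c (B(p, c) = ((4 + 1) + c)*((-6 + 5) - 3) = (5 + c)*(-1 - 3) = (5 + c)*(-4) = -20 - 4*c)
M(H) = 3 - H
M(10) - 62*B(8, 2) = (3 - 1*10) - 62*(-20 - 4*2) = (3 - 10) - 62*(-20 - 8) = -7 - 62*(-28) = -7 + 1736 = 1729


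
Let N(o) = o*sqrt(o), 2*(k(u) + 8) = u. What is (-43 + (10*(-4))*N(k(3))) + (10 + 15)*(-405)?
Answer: -10168 + 130*I*sqrt(26) ≈ -10168.0 + 662.87*I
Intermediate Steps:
k(u) = -8 + u/2
N(o) = o**(3/2)
(-43 + (10*(-4))*N(k(3))) + (10 + 15)*(-405) = (-43 + (10*(-4))*(-8 + (1/2)*3)**(3/2)) + (10 + 15)*(-405) = (-43 - 40*(-8 + 3/2)**(3/2)) + 25*(-405) = (-43 - (-130)*I*sqrt(26)) - 10125 = (-43 + 130*I*sqrt(26)) - 10125 = -10168 + 130*I*sqrt(26)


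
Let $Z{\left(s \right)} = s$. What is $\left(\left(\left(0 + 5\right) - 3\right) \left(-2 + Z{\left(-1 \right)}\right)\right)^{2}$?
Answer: $36$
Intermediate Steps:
$\left(\left(\left(0 + 5\right) - 3\right) \left(-2 + Z{\left(-1 \right)}\right)\right)^{2} = \left(\left(\left(0 + 5\right) - 3\right) \left(-2 - 1\right)\right)^{2} = \left(\left(5 + \left(-3 + 0\right)\right) \left(-3\right)\right)^{2} = \left(\left(5 - 3\right) \left(-3\right)\right)^{2} = \left(2 \left(-3\right)\right)^{2} = \left(-6\right)^{2} = 36$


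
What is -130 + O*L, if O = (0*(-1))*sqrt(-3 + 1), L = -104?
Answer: -130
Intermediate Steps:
O = 0 (O = 0*sqrt(-2) = 0*(I*sqrt(2)) = 0)
-130 + O*L = -130 + 0*(-104) = -130 + 0 = -130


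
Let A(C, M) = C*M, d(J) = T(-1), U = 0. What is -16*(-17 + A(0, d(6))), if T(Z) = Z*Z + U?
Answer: 272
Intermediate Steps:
T(Z) = Z² (T(Z) = Z*Z + 0 = Z² + 0 = Z²)
d(J) = 1 (d(J) = (-1)² = 1)
-16*(-17 + A(0, d(6))) = -16*(-17 + 0*1) = -16*(-17 + 0) = -16*(-17) = 272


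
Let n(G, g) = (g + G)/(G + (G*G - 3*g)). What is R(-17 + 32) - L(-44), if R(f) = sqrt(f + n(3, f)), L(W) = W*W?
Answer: -1936 + sqrt(1749)/11 ≈ -1932.2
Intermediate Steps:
L(W) = W**2
n(G, g) = (G + g)/(G + G**2 - 3*g) (n(G, g) = (G + g)/(G + (G**2 - 3*g)) = (G + g)/(G + G**2 - 3*g))
R(f) = sqrt(f + (3 + f)/(12 - 3*f)) (R(f) = sqrt(f + (3 + f)/(3 + 3**2 - 3*f)) = sqrt(f + (3 + f)/(3 + 9 - 3*f)) = sqrt(f + (3 + f)/(12 - 3*f)))
R(-17 + 32) - L(-44) = sqrt(3)*sqrt((3 + (-17 + 32) + 3*(-17 + 32)*(4 - (-17 + 32)))/(4 - (-17 + 32)))/3 - 1*(-44)**2 = sqrt(3)*sqrt((3 + 15 + 3*15*(4 - 1*15))/(4 - 1*15))/3 - 1*1936 = sqrt(3)*sqrt((3 + 15 + 3*15*(4 - 15))/(4 - 15))/3 - 1936 = sqrt(3)*sqrt((3 + 15 + 3*15*(-11))/(-11))/3 - 1936 = sqrt(3)*sqrt(-(3 + 15 - 495)/11)/3 - 1936 = sqrt(3)*sqrt(-1/11*(-477))/3 - 1936 = sqrt(3)*sqrt(477/11)/3 - 1936 = sqrt(3)*(3*sqrt(583)/11)/3 - 1936 = sqrt(1749)/11 - 1936 = -1936 + sqrt(1749)/11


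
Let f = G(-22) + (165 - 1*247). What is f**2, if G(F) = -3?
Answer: 7225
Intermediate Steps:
f = -85 (f = -3 + (165 - 1*247) = -3 + (165 - 247) = -3 - 82 = -85)
f**2 = (-85)**2 = 7225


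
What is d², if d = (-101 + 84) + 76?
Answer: 3481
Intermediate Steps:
d = 59 (d = -17 + 76 = 59)
d² = 59² = 3481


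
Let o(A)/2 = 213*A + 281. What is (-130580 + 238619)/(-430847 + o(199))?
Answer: -108039/345511 ≈ -0.31269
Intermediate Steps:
o(A) = 562 + 426*A (o(A) = 2*(213*A + 281) = 2*(281 + 213*A) = 562 + 426*A)
(-130580 + 238619)/(-430847 + o(199)) = (-130580 + 238619)/(-430847 + (562 + 426*199)) = 108039/(-430847 + (562 + 84774)) = 108039/(-430847 + 85336) = 108039/(-345511) = 108039*(-1/345511) = -108039/345511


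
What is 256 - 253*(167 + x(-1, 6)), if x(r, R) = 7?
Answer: -43766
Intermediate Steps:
256 - 253*(167 + x(-1, 6)) = 256 - 253*(167 + 7) = 256 - 253*174 = 256 - 44022 = -43766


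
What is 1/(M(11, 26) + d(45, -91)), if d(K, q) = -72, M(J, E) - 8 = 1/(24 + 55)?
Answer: -79/5055 ≈ -0.015628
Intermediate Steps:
M(J, E) = 633/79 (M(J, E) = 8 + 1/(24 + 55) = 8 + 1/79 = 633/79)
1/(M(11, 26) + d(45, -91)) = 1/(633/79 - 72) = 1/(-5055/79) = -79/5055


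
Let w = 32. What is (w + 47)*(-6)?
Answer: -474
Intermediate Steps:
(w + 47)*(-6) = (32 + 47)*(-6) = 79*(-6) = -474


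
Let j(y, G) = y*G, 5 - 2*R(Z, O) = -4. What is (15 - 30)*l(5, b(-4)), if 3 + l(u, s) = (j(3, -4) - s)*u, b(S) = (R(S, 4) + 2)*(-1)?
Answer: 915/2 ≈ 457.50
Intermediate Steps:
R(Z, O) = 9/2 (R(Z, O) = 5/2 - ½*(-4) = 5/2 + 2 = 9/2)
b(S) = -13/2 (b(S) = (9/2 + 2)*(-1) = (13/2)*(-1) = -13/2)
j(y, G) = G*y
l(u, s) = -3 + u*(-12 - s) (l(u, s) = -3 + (-4*3 - s)*u = -3 + (-12 - s)*u = -3 + u*(-12 - s))
(15 - 30)*l(5, b(-4)) = (15 - 30)*(-3 - 12*5 - 1*(-13/2)*5) = -15*(-3 - 60 + 65/2) = -15*(-61/2) = 915/2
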